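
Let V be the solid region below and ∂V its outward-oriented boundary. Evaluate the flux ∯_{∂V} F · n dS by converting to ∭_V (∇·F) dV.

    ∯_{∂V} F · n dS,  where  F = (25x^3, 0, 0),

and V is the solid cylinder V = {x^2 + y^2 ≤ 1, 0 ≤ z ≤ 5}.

By the divergence theorem,

    ∯_{∂V} F · n dS = ∭_V (∇ · F) dV.

Compute the divergence:
    ∇ · F = ∂F_x/∂x + ∂F_y/∂y + ∂F_z/∂z = 75x^2 + 0 + 0 = 75x^2.

In cylindrical coordinates, x = r cos(θ), y = r sin(θ), z = z, dV = r dr dθ dz, with 0 ≤ r ≤ 1, 0 ≤ θ ≤ 2π, 0 ≤ z ≤ 5.

The integrand, after substitution and multiplying by the volume element, becomes (75r^2cos(θ)^2) · r, so

    ∭_V (∇·F) dV = ∫_0^{2π} ∫_0^{1} ∫_0^{5} (75r^2cos(θ)^2) · r dz dr dθ.

Inner (z from 0 to 5): 375r^3cos(θ)^2.
Middle (r from 0 to 1): 375cos(θ)^2/4.
Outer (θ from 0 to 2π): 375π/4.

Therefore ∯_{∂V} F · n dS = 375π/4.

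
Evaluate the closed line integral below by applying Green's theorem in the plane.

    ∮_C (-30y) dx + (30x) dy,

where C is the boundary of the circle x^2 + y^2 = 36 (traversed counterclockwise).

Green's theorem converts the closed line integral into a double integral over the enclosed region D:

    ∮_C P dx + Q dy = ∬_D (∂Q/∂x - ∂P/∂y) dA.

Here P = -30y, Q = 30x, so

    ∂Q/∂x = 30,    ∂P/∂y = -30,
    ∂Q/∂x - ∂P/∂y = 60.

D is the region x^2 + y^2 ≤ 36. Evaluating the double integral:

In polar coordinates (x = r cos θ, y = r sin θ, dA = r dr dθ) the integrand becomes 60, so

    ∬_D (60) dA = ∫_0^{2π} ∫_0^{6} (60) · r dr dθ.

Inner (r from 0 to 6): 1080.
Outer (θ from 0 to 2π): 2160π.

Therefore ∮_C P dx + Q dy = 2160π.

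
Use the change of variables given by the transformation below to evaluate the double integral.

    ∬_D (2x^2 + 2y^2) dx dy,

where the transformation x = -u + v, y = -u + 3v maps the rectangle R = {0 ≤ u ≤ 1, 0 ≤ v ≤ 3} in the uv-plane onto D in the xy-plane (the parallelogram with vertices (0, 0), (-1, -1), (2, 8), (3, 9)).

Compute the Jacobian determinant of (x, y) with respect to (u, v):

    ∂(x,y)/∂(u,v) = | -1  1 | = (-1)(3) - (1)(-1) = -2.
                   | -1  3 |

Its absolute value is |J| = 2 (the area scaling factor).

Substituting x = -u + v, y = -u + 3v into the integrand,

    2x^2 + 2y^2 → 4u^2 - 16u v + 20v^2,

so the integral becomes

    ∬_R (4u^2 - 16u v + 20v^2) · |J| du dv = ∫_0^1 ∫_0^3 (8u^2 - 32u v + 40v^2) dv du.

Inner (v): 24u^2 - 144u + 360.
Outer (u): 296.

Therefore ∬_D (2x^2 + 2y^2) dx dy = 296.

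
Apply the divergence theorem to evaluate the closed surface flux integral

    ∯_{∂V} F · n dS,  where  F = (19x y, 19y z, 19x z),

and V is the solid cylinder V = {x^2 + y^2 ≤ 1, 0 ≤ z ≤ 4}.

By the divergence theorem,

    ∯_{∂V} F · n dS = ∭_V (∇ · F) dV.

Compute the divergence:
    ∇ · F = ∂F_x/∂x + ∂F_y/∂y + ∂F_z/∂z = 19y + 19z + 19x = 19x + 19y + 19z.

In cylindrical coordinates, x = r cos(θ), y = r sin(θ), z = z, dV = r dr dθ dz, with 0 ≤ r ≤ 1, 0 ≤ θ ≤ 2π, 0 ≤ z ≤ 4.

The integrand, after substitution and multiplying by the volume element, becomes (19sqrt(2)r sin(θ + π/4) + 19z) · r, so

    ∭_V (∇·F) dV = ∫_0^{2π} ∫_0^{1} ∫_0^{4} (19sqrt(2)r sin(θ + π/4) + 19z) · r dz dr dθ.

Inner (z from 0 to 4): 76r (sqrt(2)r sin(θ + π/4) + 2).
Middle (r from 0 to 1): 76sqrt(2)sin(θ + π/4)/3 + 76.
Outer (θ from 0 to 2π): 152π.

Therefore ∯_{∂V} F · n dS = 152π.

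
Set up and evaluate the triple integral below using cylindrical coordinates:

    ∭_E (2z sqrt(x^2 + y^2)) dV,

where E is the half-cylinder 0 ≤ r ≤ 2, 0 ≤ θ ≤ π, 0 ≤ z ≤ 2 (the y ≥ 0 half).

In cylindrical coordinates, x = r cos(θ), y = r sin(θ), z = z, and dV = r dr dθ dz.

The integrand becomes 2r z, so

    ∭_E (2z sqrt(x^2 + y^2)) dV = ∫_{0}^{π} ∫_{0}^{2} ∫_{0}^{2} (2r z) · r dz dr dθ.

Inner (z): 4r^2.
Middle (r from 0 to 2): 32/3.
Outer (θ): 32π/3.

Therefore the triple integral equals 32π/3.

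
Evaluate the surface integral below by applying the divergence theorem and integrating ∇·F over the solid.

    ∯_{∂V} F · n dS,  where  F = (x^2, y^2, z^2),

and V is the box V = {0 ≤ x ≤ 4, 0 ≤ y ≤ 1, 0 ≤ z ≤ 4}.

By the divergence theorem,

    ∯_{∂V} F · n dS = ∭_V (∇ · F) dV.

Compute the divergence:
    ∇ · F = ∂F_x/∂x + ∂F_y/∂y + ∂F_z/∂z = 2x + 2y + 2z.

V is a rectangular box, so dV = dx dy dz with 0 ≤ x ≤ 4, 0 ≤ y ≤ 1, 0 ≤ z ≤ 4.

Integrate (2x + 2y + 2z) over V as an iterated integral:

    ∭_V (∇·F) dV = ∫_0^{4} ∫_0^{1} ∫_0^{4} (2x + 2y + 2z) dz dy dx.

Inner (z from 0 to 4): 8x + 8y + 16.
Middle (y from 0 to 1): 8x + 20.
Outer (x from 0 to 4): 144.

Therefore ∯_{∂V} F · n dS = 144.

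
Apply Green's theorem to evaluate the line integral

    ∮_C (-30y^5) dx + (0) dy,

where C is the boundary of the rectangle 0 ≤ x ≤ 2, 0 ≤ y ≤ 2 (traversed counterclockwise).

Green's theorem converts the closed line integral into a double integral over the enclosed region D:

    ∮_C P dx + Q dy = ∬_D (∂Q/∂x - ∂P/∂y) dA.

Here P = -30y^5, Q = 0, so

    ∂Q/∂x = 0,    ∂P/∂y = -150y^4,
    ∂Q/∂x - ∂P/∂y = 150y^4.

D is the region 0 ≤ x ≤ 2, 0 ≤ y ≤ 2. Evaluating the double integral:

    ∬_D (150y^4) dA = ∫_0^{2} ∫_0^{2} (150y^4) dy dx.

Inner (y from 0 to 2): 960.
Outer (x from 0 to 2): 1920.

Therefore ∮_C P dx + Q dy = 1920.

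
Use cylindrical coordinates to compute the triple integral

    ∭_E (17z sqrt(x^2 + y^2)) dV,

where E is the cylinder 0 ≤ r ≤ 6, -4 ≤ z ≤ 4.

In cylindrical coordinates, x = r cos(θ), y = r sin(θ), z = z, and dV = r dr dθ dz.

The integrand becomes 17r z, so

    ∭_E (17z sqrt(x^2 + y^2)) dV = ∫_{0}^{2π} ∫_{0}^{6} ∫_{-4}^{4} (17r z) · r dz dr dθ.

Inner (z): 0.
Middle (r from 0 to 6): 0.
Outer (θ): 0.

Therefore the triple integral equals 0.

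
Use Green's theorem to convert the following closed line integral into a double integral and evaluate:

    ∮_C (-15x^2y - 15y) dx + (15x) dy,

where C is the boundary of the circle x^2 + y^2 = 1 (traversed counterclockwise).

Green's theorem converts the closed line integral into a double integral over the enclosed region D:

    ∮_C P dx + Q dy = ∬_D (∂Q/∂x - ∂P/∂y) dA.

Here P = -15x^2y - 15y, Q = 15x, so

    ∂Q/∂x = 15,    ∂P/∂y = -15x^2 - 15,
    ∂Q/∂x - ∂P/∂y = 15x^2 + 30.

D is the region x^2 + y^2 ≤ 1. Evaluating the double integral:

In polar coordinates (x = r cos θ, y = r sin θ, dA = r dr dθ) the integrand becomes 15r^2cos(θ)^2 + 30, so

    ∬_D (15x^2 + 30) dA = ∫_0^{2π} ∫_0^{1} (15r^2cos(θ)^2 + 30) · r dr dθ.

Inner (r from 0 to 1): 15cos(θ)^2/4 + 15.
Outer (θ from 0 to 2π): 135π/4.

Therefore ∮_C P dx + Q dy = 135π/4.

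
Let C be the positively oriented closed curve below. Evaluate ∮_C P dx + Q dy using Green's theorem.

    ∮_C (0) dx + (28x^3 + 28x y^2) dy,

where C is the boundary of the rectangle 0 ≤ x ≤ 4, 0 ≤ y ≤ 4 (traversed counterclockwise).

Green's theorem converts the closed line integral into a double integral over the enclosed region D:

    ∮_C P dx + Q dy = ∬_D (∂Q/∂x - ∂P/∂y) dA.

Here P = 0, Q = 28x^3 + 28x y^2, so

    ∂Q/∂x = 84x^2 + 28y^2,    ∂P/∂y = 0,
    ∂Q/∂x - ∂P/∂y = 84x^2 + 28y^2.

D is the region 0 ≤ x ≤ 4, 0 ≤ y ≤ 4. Evaluating the double integral:

    ∬_D (84x^2 + 28y^2) dA = ∫_0^{4} ∫_0^{4} (84x^2 + 28y^2) dy dx.

Inner (y from 0 to 4): 336x^2 + 1792/3.
Outer (x from 0 to 4): 28672/3.

Therefore ∮_C P dx + Q dy = 28672/3.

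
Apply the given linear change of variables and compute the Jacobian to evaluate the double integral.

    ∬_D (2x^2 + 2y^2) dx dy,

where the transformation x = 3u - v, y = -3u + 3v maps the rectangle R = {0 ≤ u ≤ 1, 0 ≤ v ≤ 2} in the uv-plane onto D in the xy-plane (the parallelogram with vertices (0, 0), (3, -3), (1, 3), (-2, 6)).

Compute the Jacobian determinant of (x, y) with respect to (u, v):

    ∂(x,y)/∂(u,v) = | 3  -1 | = (3)(3) - (-1)(-3) = 6.
                   | -3  3 |

Its absolute value is |J| = 6 (the area scaling factor).

Substituting x = 3u - v, y = -3u + 3v into the integrand,

    2x^2 + 2y^2 → 36u^2 - 48u v + 20v^2,

so the integral becomes

    ∬_R (36u^2 - 48u v + 20v^2) · |J| du dv = ∫_0^1 ∫_0^2 (216u^2 - 288u v + 120v^2) dv du.

Inner (v): 432u^2 - 576u + 320.
Outer (u): 176.

Therefore ∬_D (2x^2 + 2y^2) dx dy = 176.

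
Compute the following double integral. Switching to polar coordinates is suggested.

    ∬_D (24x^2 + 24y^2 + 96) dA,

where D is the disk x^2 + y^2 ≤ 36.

The region D is 0 ≤ r ≤ 6, 0 ≤ θ ≤ 2π in polar coordinates, where x = r cos(θ), y = r sin(θ), and dA = r dr dθ.

Under the substitution, the integrand becomes 24r^2 + 96, so

    ∬_D (24x^2 + 24y^2 + 96) dA = ∫_{0}^{2π} ∫_{0}^{6} (24r^2 + 96) · r dr dθ.

Inner integral (in r): ∫_{0}^{6} (24r^2 + 96) · r dr = 9504.

Outer integral (in θ): ∫_{0}^{2π} (9504) dθ = 19008π.

Therefore ∬_D (24x^2 + 24y^2 + 96) dA = 19008π.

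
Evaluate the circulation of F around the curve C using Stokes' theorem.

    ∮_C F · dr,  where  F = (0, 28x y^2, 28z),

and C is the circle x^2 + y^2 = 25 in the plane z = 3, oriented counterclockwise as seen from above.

Let S be the flat disk x^2 + y^2 ≤ 25 in the plane z = 3, with upward unit normal n̂ = ẑ. By Stokes' theorem,

    ∮_C F · dr = ∬_S (∇ × F) · n̂ dS = ∬_D (curl F)_z dA,

where D is the disk x^2 + y^2 ≤ 25.

Compute the curl of F = (0, 28x y^2, 28z):
    (∇ × F)_x = ∂F_z/∂y - ∂F_y/∂z = 0,
    (∇ × F)_y = ∂F_x/∂z - ∂F_z/∂x = 0,
    (∇ × F)_z = ∂F_y/∂x - ∂F_x/∂y = 28y^2.

On z = 3, (curl F)_z = 28y^2.

Convert to polar (x = r cos θ, y = r sin θ, dA = r dr dθ); the integrand becomes 28r^2sin(θ)^2, so

    ∬_D (curl F)_z dA = ∫_0^{2π} ∫_0^{5} (28r^2sin(θ)^2) · r dr dθ.

Inner (r from 0 to 5): 4375sin(θ)^2.
Outer (θ from 0 to 2π): 4375π.

Therefore ∮_C F · dr = 4375π.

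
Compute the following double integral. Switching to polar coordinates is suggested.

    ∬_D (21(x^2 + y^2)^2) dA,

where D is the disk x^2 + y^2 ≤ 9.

The region D is 0 ≤ r ≤ 3, 0 ≤ θ ≤ 2π in polar coordinates, where x = r cos(θ), y = r sin(θ), and dA = r dr dθ.

Under the substitution, the integrand becomes 21r^4, so

    ∬_D (21(x^2 + y^2)^2) dA = ∫_{0}^{2π} ∫_{0}^{3} (21r^4) · r dr dθ.

Inner integral (in r): ∫_{0}^{3} (21r^4) · r dr = 5103/2.

Outer integral (in θ): ∫_{0}^{2π} (5103/2) dθ = 5103π.

Therefore ∬_D (21(x^2 + y^2)^2) dA = 5103π.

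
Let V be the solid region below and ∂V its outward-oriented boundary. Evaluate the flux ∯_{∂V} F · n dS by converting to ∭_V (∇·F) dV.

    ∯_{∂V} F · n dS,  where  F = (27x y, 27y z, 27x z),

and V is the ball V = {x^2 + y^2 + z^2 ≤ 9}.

By the divergence theorem,

    ∯_{∂V} F · n dS = ∭_V (∇ · F) dV.

Compute the divergence:
    ∇ · F = ∂F_x/∂x + ∂F_y/∂y + ∂F_z/∂z = 27y + 27z + 27x = 27x + 27y + 27z.

In spherical coordinates, x = ρ sin(φ) cos(θ), y = ρ sin(φ) sin(θ), z = ρ cos(φ), dV = ρ^2 sin(φ) dρ dφ dθ, with 0 ≤ ρ ≤ 3, 0 ≤ φ ≤ π, 0 ≤ θ ≤ 2π.

The integrand, after substitution and multiplying by the volume element, becomes (27ρ (sqrt(2)sin(φ)sin(θ + π/4) + cos(φ))) · ρ^2 sin(φ), so

    ∭_V (∇·F) dV = ∫_0^{2π} ∫_0^{π} ∫_0^{3} (27ρ (sqrt(2)sin(φ)sin(θ + π/4) + cos(φ))) · ρ^2 sin(φ) dρ dφ dθ.

Inner (ρ from 0 to 3): 2187(sqrt(2)sin(φ)sin(θ + π/4) + cos(φ))sin(φ)/4.
Middle (φ from 0 to π): 2187sqrt(2)π sin(θ + π/4)/8.
Outer (θ from 0 to 2π): 0.

Therefore ∯_{∂V} F · n dS = 0.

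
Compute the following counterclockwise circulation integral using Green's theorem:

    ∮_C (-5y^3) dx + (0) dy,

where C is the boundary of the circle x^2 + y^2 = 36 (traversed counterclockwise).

Green's theorem converts the closed line integral into a double integral over the enclosed region D:

    ∮_C P dx + Q dy = ∬_D (∂Q/∂x - ∂P/∂y) dA.

Here P = -5y^3, Q = 0, so

    ∂Q/∂x = 0,    ∂P/∂y = -15y^2,
    ∂Q/∂x - ∂P/∂y = 15y^2.

D is the region x^2 + y^2 ≤ 36. Evaluating the double integral:

In polar coordinates (x = r cos θ, y = r sin θ, dA = r dr dθ) the integrand becomes 15r^2sin(θ)^2, so

    ∬_D (15y^2) dA = ∫_0^{2π} ∫_0^{6} (15r^2sin(θ)^2) · r dr dθ.

Inner (r from 0 to 6): 4860sin(θ)^2.
Outer (θ from 0 to 2π): 4860π.

Therefore ∮_C P dx + Q dy = 4860π.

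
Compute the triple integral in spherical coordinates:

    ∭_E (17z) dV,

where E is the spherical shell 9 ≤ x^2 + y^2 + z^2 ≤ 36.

In spherical coordinates, x = ρ sin(φ) cos(θ), y = ρ sin(φ) sin(θ), z = ρ cos(φ), and dV = ρ^2 sin(φ) dρ dφ dθ.

The integrand becomes 17ρ cos(φ), so

    ∭_E (17z) dV = ∫_{0}^{2π} ∫_{0}^{π} ∫_{3}^{6} (17ρ cos(φ)) · ρ^2 sin(φ) dρ dφ dθ.

Inner (ρ): 20655sin(2φ)/8.
Middle (φ): 0.
Outer (θ): 0.

Therefore the triple integral equals 0.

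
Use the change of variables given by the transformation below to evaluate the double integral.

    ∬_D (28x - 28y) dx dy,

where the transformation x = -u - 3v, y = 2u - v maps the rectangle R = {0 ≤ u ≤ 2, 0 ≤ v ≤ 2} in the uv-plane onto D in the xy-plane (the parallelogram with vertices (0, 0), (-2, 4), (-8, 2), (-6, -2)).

Compute the Jacobian determinant of (x, y) with respect to (u, v):

    ∂(x,y)/∂(u,v) = | -1  -3 | = (-1)(-1) - (-3)(2) = 7.
                   | 2  -1 |

Its absolute value is |J| = 7 (the area scaling factor).

Substituting x = -u - 3v, y = 2u - v into the integrand,

    28x - 28y → -84u - 56v,

so the integral becomes

    ∬_R (-84u - 56v) · |J| du dv = ∫_0^2 ∫_0^2 (-588u - 392v) dv du.

Inner (v): -1176u - 784.
Outer (u): -3920.

Therefore ∬_D (28x - 28y) dx dy = -3920.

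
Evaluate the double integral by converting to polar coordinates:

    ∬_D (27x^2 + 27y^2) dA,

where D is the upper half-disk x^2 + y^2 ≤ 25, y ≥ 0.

The region D is 0 ≤ r ≤ 5, 0 ≤ θ ≤ π in polar coordinates, where x = r cos(θ), y = r sin(θ), and dA = r dr dθ.

Under the substitution, the integrand becomes 27r^2, so

    ∬_D (27x^2 + 27y^2) dA = ∫_{0}^{π} ∫_{0}^{5} (27r^2) · r dr dθ.

Inner integral (in r): ∫_{0}^{5} (27r^2) · r dr = 16875/4.

Outer integral (in θ): ∫_{0}^{π} (16875/4) dθ = 16875π/4.

Therefore ∬_D (27x^2 + 27y^2) dA = 16875π/4.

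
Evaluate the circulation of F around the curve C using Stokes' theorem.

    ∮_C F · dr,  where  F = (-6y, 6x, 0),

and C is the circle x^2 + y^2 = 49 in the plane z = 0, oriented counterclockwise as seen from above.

Let S be the flat disk x^2 + y^2 ≤ 49 in the plane z = 0, with upward unit normal n̂ = ẑ. By Stokes' theorem,

    ∮_C F · dr = ∬_S (∇ × F) · n̂ dS = ∬_D (curl F)_z dA,

where D is the disk x^2 + y^2 ≤ 49.

Compute the curl of F = (-6y, 6x, 0):
    (∇ × F)_x = ∂F_z/∂y - ∂F_y/∂z = 0,
    (∇ × F)_y = ∂F_x/∂z - ∂F_z/∂x = 0,
    (∇ × F)_z = ∂F_y/∂x - ∂F_x/∂y = 12.

On z = 0, (curl F)_z = 12.

Convert to polar (x = r cos θ, y = r sin θ, dA = r dr dθ); the integrand becomes 12, so

    ∬_D (curl F)_z dA = ∫_0^{2π} ∫_0^{7} (12) · r dr dθ.

Inner (r from 0 to 7): 294.
Outer (θ from 0 to 2π): 588π.

Therefore ∮_C F · dr = 588π.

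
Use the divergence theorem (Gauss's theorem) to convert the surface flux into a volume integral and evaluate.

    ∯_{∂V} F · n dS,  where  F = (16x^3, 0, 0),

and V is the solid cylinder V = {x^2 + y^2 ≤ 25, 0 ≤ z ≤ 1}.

By the divergence theorem,

    ∯_{∂V} F · n dS = ∭_V (∇ · F) dV.

Compute the divergence:
    ∇ · F = ∂F_x/∂x + ∂F_y/∂y + ∂F_z/∂z = 48x^2 + 0 + 0 = 48x^2.

In cylindrical coordinates, x = r cos(θ), y = r sin(θ), z = z, dV = r dr dθ dz, with 0 ≤ r ≤ 5, 0 ≤ θ ≤ 2π, 0 ≤ z ≤ 1.

The integrand, after substitution and multiplying by the volume element, becomes (48r^2cos(θ)^2) · r, so

    ∭_V (∇·F) dV = ∫_0^{2π} ∫_0^{5} ∫_0^{1} (48r^2cos(θ)^2) · r dz dr dθ.

Inner (z from 0 to 1): 48r^3cos(θ)^2.
Middle (r from 0 to 5): 7500cos(θ)^2.
Outer (θ from 0 to 2π): 7500π.

Therefore ∯_{∂V} F · n dS = 7500π.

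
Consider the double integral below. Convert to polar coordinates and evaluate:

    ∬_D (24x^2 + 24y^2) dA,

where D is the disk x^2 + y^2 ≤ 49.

The region D is 0 ≤ r ≤ 7, 0 ≤ θ ≤ 2π in polar coordinates, where x = r cos(θ), y = r sin(θ), and dA = r dr dθ.

Under the substitution, the integrand becomes 24r^2, so

    ∬_D (24x^2 + 24y^2) dA = ∫_{0}^{2π} ∫_{0}^{7} (24r^2) · r dr dθ.

Inner integral (in r): ∫_{0}^{7} (24r^2) · r dr = 14406.

Outer integral (in θ): ∫_{0}^{2π} (14406) dθ = 28812π.

Therefore ∬_D (24x^2 + 24y^2) dA = 28812π.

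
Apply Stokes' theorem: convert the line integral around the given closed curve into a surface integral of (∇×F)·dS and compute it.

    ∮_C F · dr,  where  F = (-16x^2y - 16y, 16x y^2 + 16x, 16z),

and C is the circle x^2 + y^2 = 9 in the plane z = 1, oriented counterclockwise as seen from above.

Let S be the flat disk x^2 + y^2 ≤ 9 in the plane z = 1, with upward unit normal n̂ = ẑ. By Stokes' theorem,

    ∮_C F · dr = ∬_S (∇ × F) · n̂ dS = ∬_D (curl F)_z dA,

where D is the disk x^2 + y^2 ≤ 9.

Compute the curl of F = (-16x^2y - 16y, 16x y^2 + 16x, 16z):
    (∇ × F)_x = ∂F_z/∂y - ∂F_y/∂z = 0,
    (∇ × F)_y = ∂F_x/∂z - ∂F_z/∂x = 0,
    (∇ × F)_z = ∂F_y/∂x - ∂F_x/∂y = 16x^2 + 16y^2 + 32.

On z = 1, (curl F)_z = 16x^2 + 16y^2 + 32.

Convert to polar (x = r cos θ, y = r sin θ, dA = r dr dθ); the integrand becomes 16r^2 + 32, so

    ∬_D (curl F)_z dA = ∫_0^{2π} ∫_0^{3} (16r^2 + 32) · r dr dθ.

Inner (r from 0 to 3): 468.
Outer (θ from 0 to 2π): 936π.

Therefore ∮_C F · dr = 936π.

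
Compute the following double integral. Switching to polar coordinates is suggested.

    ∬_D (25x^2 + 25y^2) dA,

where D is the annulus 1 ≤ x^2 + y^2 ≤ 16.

The region D is 1 ≤ r ≤ 4, 0 ≤ θ ≤ 2π in polar coordinates, where x = r cos(θ), y = r sin(θ), and dA = r dr dθ.

Under the substitution, the integrand becomes 25r^2, so

    ∬_D (25x^2 + 25y^2) dA = ∫_{0}^{2π} ∫_{1}^{4} (25r^2) · r dr dθ.

Inner integral (in r): ∫_{1}^{4} (25r^2) · r dr = 6375/4.

Outer integral (in θ): ∫_{0}^{2π} (6375/4) dθ = 6375π/2.

Therefore ∬_D (25x^2 + 25y^2) dA = 6375π/2.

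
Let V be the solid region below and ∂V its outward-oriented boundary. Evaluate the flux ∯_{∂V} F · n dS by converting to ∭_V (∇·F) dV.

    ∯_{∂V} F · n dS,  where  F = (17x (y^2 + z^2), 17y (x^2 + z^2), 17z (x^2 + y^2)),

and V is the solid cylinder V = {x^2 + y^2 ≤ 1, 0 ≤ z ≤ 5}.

By the divergence theorem,

    ∯_{∂V} F · n dS = ∭_V (∇ · F) dV.

Compute the divergence:
    ∇ · F = ∂F_x/∂x + ∂F_y/∂y + ∂F_z/∂z = 17y^2 + 17z^2 + 17x^2 + 17z^2 + 17x^2 + 17y^2 = 34x^2 + 34y^2 + 34z^2.

In cylindrical coordinates, x = r cos(θ), y = r sin(θ), z = z, dV = r dr dθ dz, with 0 ≤ r ≤ 1, 0 ≤ θ ≤ 2π, 0 ≤ z ≤ 5.

The integrand, after substitution and multiplying by the volume element, becomes (34r^2 + 34z^2) · r, so

    ∭_V (∇·F) dV = ∫_0^{2π} ∫_0^{1} ∫_0^{5} (34r^2 + 34z^2) · r dz dr dθ.

Inner (z from 0 to 5): 170r (r^2 + 25/3).
Middle (r from 0 to 1): 4505/6.
Outer (θ from 0 to 2π): 4505π/3.

Therefore ∯_{∂V} F · n dS = 4505π/3.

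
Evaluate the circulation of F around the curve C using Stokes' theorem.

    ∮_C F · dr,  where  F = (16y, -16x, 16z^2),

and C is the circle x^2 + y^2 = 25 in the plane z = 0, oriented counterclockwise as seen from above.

Let S be the flat disk x^2 + y^2 ≤ 25 in the plane z = 0, with upward unit normal n̂ = ẑ. By Stokes' theorem,

    ∮_C F · dr = ∬_S (∇ × F) · n̂ dS = ∬_D (curl F)_z dA,

where D is the disk x^2 + y^2 ≤ 25.

Compute the curl of F = (16y, -16x, 16z^2):
    (∇ × F)_x = ∂F_z/∂y - ∂F_y/∂z = 0,
    (∇ × F)_y = ∂F_x/∂z - ∂F_z/∂x = 0,
    (∇ × F)_z = ∂F_y/∂x - ∂F_x/∂y = -32.

On z = 0, (curl F)_z = -32.

Convert to polar (x = r cos θ, y = r sin θ, dA = r dr dθ); the integrand becomes -32, so

    ∬_D (curl F)_z dA = ∫_0^{2π} ∫_0^{5} (-32) · r dr dθ.

Inner (r from 0 to 5): -400.
Outer (θ from 0 to 2π): -800π.

Therefore ∮_C F · dr = -800π.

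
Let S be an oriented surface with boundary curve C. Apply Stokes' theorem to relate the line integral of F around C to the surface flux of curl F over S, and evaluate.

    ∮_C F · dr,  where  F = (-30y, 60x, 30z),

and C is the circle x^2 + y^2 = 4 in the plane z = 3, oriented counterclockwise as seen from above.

Let S be the flat disk x^2 + y^2 ≤ 4 in the plane z = 3, with upward unit normal n̂ = ẑ. By Stokes' theorem,

    ∮_C F · dr = ∬_S (∇ × F) · n̂ dS = ∬_D (curl F)_z dA,

where D is the disk x^2 + y^2 ≤ 4.

Compute the curl of F = (-30y, 60x, 30z):
    (∇ × F)_x = ∂F_z/∂y - ∂F_y/∂z = 0,
    (∇ × F)_y = ∂F_x/∂z - ∂F_z/∂x = 0,
    (∇ × F)_z = ∂F_y/∂x - ∂F_x/∂y = 90.

On z = 3, (curl F)_z = 90.

Convert to polar (x = r cos θ, y = r sin θ, dA = r dr dθ); the integrand becomes 90, so

    ∬_D (curl F)_z dA = ∫_0^{2π} ∫_0^{2} (90) · r dr dθ.

Inner (r from 0 to 2): 180.
Outer (θ from 0 to 2π): 360π.

Therefore ∮_C F · dr = 360π.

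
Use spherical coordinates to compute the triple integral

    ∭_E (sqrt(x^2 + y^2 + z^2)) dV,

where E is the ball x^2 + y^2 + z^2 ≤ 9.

In spherical coordinates, x = ρ sin(φ) cos(θ), y = ρ sin(φ) sin(θ), z = ρ cos(φ), and dV = ρ^2 sin(φ) dρ dφ dθ.

The integrand becomes ρ, so

    ∭_E (sqrt(x^2 + y^2 + z^2)) dV = ∫_{0}^{2π} ∫_{0}^{π} ∫_{0}^{3} (ρ) · ρ^2 sin(φ) dρ dφ dθ.

Inner (ρ): 81sin(φ)/4.
Middle (φ): 81/2.
Outer (θ): 81π.

Therefore the triple integral equals 81π.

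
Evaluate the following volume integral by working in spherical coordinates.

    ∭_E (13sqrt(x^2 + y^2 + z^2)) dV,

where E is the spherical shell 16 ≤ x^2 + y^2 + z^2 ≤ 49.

In spherical coordinates, x = ρ sin(φ) cos(θ), y = ρ sin(φ) sin(θ), z = ρ cos(φ), and dV = ρ^2 sin(φ) dρ dφ dθ.

The integrand becomes 13ρ, so

    ∭_E (13sqrt(x^2 + y^2 + z^2)) dV = ∫_{0}^{2π} ∫_{0}^{π} ∫_{4}^{7} (13ρ) · ρ^2 sin(φ) dρ dφ dθ.

Inner (ρ): 27885sin(φ)/4.
Middle (φ): 27885/2.
Outer (θ): 27885π.

Therefore the triple integral equals 27885π.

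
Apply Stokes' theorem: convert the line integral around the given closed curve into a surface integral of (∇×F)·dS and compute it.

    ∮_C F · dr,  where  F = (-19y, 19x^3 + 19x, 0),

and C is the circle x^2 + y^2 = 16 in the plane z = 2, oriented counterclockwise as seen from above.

Let S be the flat disk x^2 + y^2 ≤ 16 in the plane z = 2, with upward unit normal n̂ = ẑ. By Stokes' theorem,

    ∮_C F · dr = ∬_S (∇ × F) · n̂ dS = ∬_D (curl F)_z dA,

where D is the disk x^2 + y^2 ≤ 16.

Compute the curl of F = (-19y, 19x^3 + 19x, 0):
    (∇ × F)_x = ∂F_z/∂y - ∂F_y/∂z = 0,
    (∇ × F)_y = ∂F_x/∂z - ∂F_z/∂x = 0,
    (∇ × F)_z = ∂F_y/∂x - ∂F_x/∂y = 57x^2 + 38.

On z = 2, (curl F)_z = 57x^2 + 38.

Convert to polar (x = r cos θ, y = r sin θ, dA = r dr dθ); the integrand becomes 57r^2cos(θ)^2 + 38, so

    ∬_D (curl F)_z dA = ∫_0^{2π} ∫_0^{4} (57r^2cos(θ)^2 + 38) · r dr dθ.

Inner (r from 0 to 4): 3648cos(θ)^2 + 304.
Outer (θ from 0 to 2π): 4256π.

Therefore ∮_C F · dr = 4256π.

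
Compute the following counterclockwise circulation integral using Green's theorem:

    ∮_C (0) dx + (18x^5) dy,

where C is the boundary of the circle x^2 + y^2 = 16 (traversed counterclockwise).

Green's theorem converts the closed line integral into a double integral over the enclosed region D:

    ∮_C P dx + Q dy = ∬_D (∂Q/∂x - ∂P/∂y) dA.

Here P = 0, Q = 18x^5, so

    ∂Q/∂x = 90x^4,    ∂P/∂y = 0,
    ∂Q/∂x - ∂P/∂y = 90x^4.

D is the region x^2 + y^2 ≤ 16. Evaluating the double integral:

In polar coordinates (x = r cos θ, y = r sin θ, dA = r dr dθ) the integrand becomes 90r^4cos(θ)^4, so

    ∬_D (90x^4) dA = ∫_0^{2π} ∫_0^{4} (90r^4cos(θ)^4) · r dr dθ.

Inner (r from 0 to 4): 61440cos(θ)^4.
Outer (θ from 0 to 2π): 46080π.

Therefore ∮_C P dx + Q dy = 46080π.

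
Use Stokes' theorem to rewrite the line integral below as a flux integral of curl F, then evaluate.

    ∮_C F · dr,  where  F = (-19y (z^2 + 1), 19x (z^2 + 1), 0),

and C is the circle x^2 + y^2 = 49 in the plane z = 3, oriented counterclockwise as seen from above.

Let S be the flat disk x^2 + y^2 ≤ 49 in the plane z = 3, with upward unit normal n̂ = ẑ. By Stokes' theorem,

    ∮_C F · dr = ∬_S (∇ × F) · n̂ dS = ∬_D (curl F)_z dA,

where D is the disk x^2 + y^2 ≤ 49.

Compute the curl of F = (-19y (z^2 + 1), 19x (z^2 + 1), 0):
    (∇ × F)_x = ∂F_z/∂y - ∂F_y/∂z = -38x z,
    (∇ × F)_y = ∂F_x/∂z - ∂F_z/∂x = -38y z,
    (∇ × F)_z = ∂F_y/∂x - ∂F_x/∂y = 38z^2 + 38.

On z = 3, (curl F)_z = 380.

Convert to polar (x = r cos θ, y = r sin θ, dA = r dr dθ); the integrand becomes 380, so

    ∬_D (curl F)_z dA = ∫_0^{2π} ∫_0^{7} (380) · r dr dθ.

Inner (r from 0 to 7): 9310.
Outer (θ from 0 to 2π): 18620π.

Therefore ∮_C F · dr = 18620π.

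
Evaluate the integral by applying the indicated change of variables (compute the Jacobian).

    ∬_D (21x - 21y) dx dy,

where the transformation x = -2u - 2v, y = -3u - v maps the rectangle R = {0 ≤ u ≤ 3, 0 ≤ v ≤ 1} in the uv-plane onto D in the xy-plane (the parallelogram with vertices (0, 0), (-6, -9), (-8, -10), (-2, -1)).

Compute the Jacobian determinant of (x, y) with respect to (u, v):

    ∂(x,y)/∂(u,v) = | -2  -2 | = (-2)(-1) - (-2)(-3) = -4.
                   | -3  -1 |

Its absolute value is |J| = 4 (the area scaling factor).

Substituting x = -2u - 2v, y = -3u - v into the integrand,

    21x - 21y → 21u - 21v,

so the integral becomes

    ∬_R (21u - 21v) · |J| du dv = ∫_0^3 ∫_0^1 (84u - 84v) dv du.

Inner (v): 84u - 42.
Outer (u): 252.

Therefore ∬_D (21x - 21y) dx dy = 252.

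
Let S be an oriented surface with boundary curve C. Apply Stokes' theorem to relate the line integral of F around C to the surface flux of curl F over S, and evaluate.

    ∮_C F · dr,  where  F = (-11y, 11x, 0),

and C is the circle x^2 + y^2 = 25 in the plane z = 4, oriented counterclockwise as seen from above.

Let S be the flat disk x^2 + y^2 ≤ 25 in the plane z = 4, with upward unit normal n̂ = ẑ. By Stokes' theorem,

    ∮_C F · dr = ∬_S (∇ × F) · n̂ dS = ∬_D (curl F)_z dA,

where D is the disk x^2 + y^2 ≤ 25.

Compute the curl of F = (-11y, 11x, 0):
    (∇ × F)_x = ∂F_z/∂y - ∂F_y/∂z = 0,
    (∇ × F)_y = ∂F_x/∂z - ∂F_z/∂x = 0,
    (∇ × F)_z = ∂F_y/∂x - ∂F_x/∂y = 22.

On z = 4, (curl F)_z = 22.

Convert to polar (x = r cos θ, y = r sin θ, dA = r dr dθ); the integrand becomes 22, so

    ∬_D (curl F)_z dA = ∫_0^{2π} ∫_0^{5} (22) · r dr dθ.

Inner (r from 0 to 5): 275.
Outer (θ from 0 to 2π): 550π.

Therefore ∮_C F · dr = 550π.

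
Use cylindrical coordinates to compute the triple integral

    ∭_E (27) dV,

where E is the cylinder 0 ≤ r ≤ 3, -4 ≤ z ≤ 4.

In cylindrical coordinates, x = r cos(θ), y = r sin(θ), z = z, and dV = r dr dθ dz.

The integrand becomes 27, so

    ∭_E (27) dV = ∫_{0}^{2π} ∫_{0}^{3} ∫_{-4}^{4} (27) · r dz dr dθ.

Inner (z): 216r.
Middle (r from 0 to 3): 972.
Outer (θ): 1944π.

Therefore the triple integral equals 1944π.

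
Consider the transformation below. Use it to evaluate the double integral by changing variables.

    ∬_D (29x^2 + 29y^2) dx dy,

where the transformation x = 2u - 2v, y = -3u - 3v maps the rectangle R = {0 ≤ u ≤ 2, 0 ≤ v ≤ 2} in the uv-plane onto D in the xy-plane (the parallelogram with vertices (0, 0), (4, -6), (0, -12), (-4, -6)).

Compute the Jacobian determinant of (x, y) with respect to (u, v):

    ∂(x,y)/∂(u,v) = | 2  -2 | = (2)(-3) - (-2)(-3) = -12.
                   | -3  -3 |

Its absolute value is |J| = 12 (the area scaling factor).

Substituting x = 2u - 2v, y = -3u - 3v into the integrand,

    29x^2 + 29y^2 → 377u^2 + 290u v + 377v^2,

so the integral becomes

    ∬_R (377u^2 + 290u v + 377v^2) · |J| du dv = ∫_0^2 ∫_0^2 (4524u^2 + 3480u v + 4524v^2) dv du.

Inner (v): 9048u^2 + 6960u + 12064.
Outer (u): 62176.

Therefore ∬_D (29x^2 + 29y^2) dx dy = 62176.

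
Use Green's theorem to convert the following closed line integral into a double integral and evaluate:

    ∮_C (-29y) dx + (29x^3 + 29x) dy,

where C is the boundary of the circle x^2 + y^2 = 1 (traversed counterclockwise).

Green's theorem converts the closed line integral into a double integral over the enclosed region D:

    ∮_C P dx + Q dy = ∬_D (∂Q/∂x - ∂P/∂y) dA.

Here P = -29y, Q = 29x^3 + 29x, so

    ∂Q/∂x = 87x^2 + 29,    ∂P/∂y = -29,
    ∂Q/∂x - ∂P/∂y = 87x^2 + 58.

D is the region x^2 + y^2 ≤ 1. Evaluating the double integral:

In polar coordinates (x = r cos θ, y = r sin θ, dA = r dr dθ) the integrand becomes 87r^2cos(θ)^2 + 58, so

    ∬_D (87x^2 + 58) dA = ∫_0^{2π} ∫_0^{1} (87r^2cos(θ)^2 + 58) · r dr dθ.

Inner (r from 0 to 1): 87cos(θ)^2/4 + 29.
Outer (θ from 0 to 2π): 319π/4.

Therefore ∮_C P dx + Q dy = 319π/4.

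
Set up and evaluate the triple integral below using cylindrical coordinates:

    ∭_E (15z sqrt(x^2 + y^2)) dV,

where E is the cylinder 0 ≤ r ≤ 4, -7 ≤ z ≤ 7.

In cylindrical coordinates, x = r cos(θ), y = r sin(θ), z = z, and dV = r dr dθ dz.

The integrand becomes 15r z, so

    ∭_E (15z sqrt(x^2 + y^2)) dV = ∫_{0}^{2π} ∫_{0}^{4} ∫_{-7}^{7} (15r z) · r dz dr dθ.

Inner (z): 0.
Middle (r from 0 to 4): 0.
Outer (θ): 0.

Therefore the triple integral equals 0.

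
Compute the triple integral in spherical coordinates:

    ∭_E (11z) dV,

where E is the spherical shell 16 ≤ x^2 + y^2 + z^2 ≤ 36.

In spherical coordinates, x = ρ sin(φ) cos(θ), y = ρ sin(φ) sin(θ), z = ρ cos(φ), and dV = ρ^2 sin(φ) dρ dφ dθ.

The integrand becomes 11ρ cos(φ), so

    ∭_E (11z) dV = ∫_{0}^{2π} ∫_{0}^{π} ∫_{4}^{6} (11ρ cos(φ)) · ρ^2 sin(φ) dρ dφ dθ.

Inner (ρ): 1430sin(2φ).
Middle (φ): 0.
Outer (θ): 0.

Therefore the triple integral equals 0.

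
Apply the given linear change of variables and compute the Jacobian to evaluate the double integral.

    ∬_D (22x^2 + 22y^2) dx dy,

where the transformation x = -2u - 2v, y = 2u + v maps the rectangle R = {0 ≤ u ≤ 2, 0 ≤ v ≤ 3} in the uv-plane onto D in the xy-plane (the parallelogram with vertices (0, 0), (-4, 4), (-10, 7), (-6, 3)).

Compute the Jacobian determinant of (x, y) with respect to (u, v):

    ∂(x,y)/∂(u,v) = | -2  -2 | = (-2)(1) - (-2)(2) = 2.
                   | 2  1 |

Its absolute value is |J| = 2 (the area scaling factor).

Substituting x = -2u - 2v, y = 2u + v into the integrand,

    22x^2 + 22y^2 → 176u^2 + 264u v + 110v^2,

so the integral becomes

    ∬_R (176u^2 + 264u v + 110v^2) · |J| du dv = ∫_0^2 ∫_0^3 (352u^2 + 528u v + 220v^2) dv du.

Inner (v): 1056u^2 + 2376u + 1980.
Outer (u): 11528.

Therefore ∬_D (22x^2 + 22y^2) dx dy = 11528.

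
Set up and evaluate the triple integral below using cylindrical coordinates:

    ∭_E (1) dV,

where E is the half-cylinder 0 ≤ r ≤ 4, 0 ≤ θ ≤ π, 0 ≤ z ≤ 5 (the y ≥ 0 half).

In cylindrical coordinates, x = r cos(θ), y = r sin(θ), z = z, and dV = r dr dθ dz.

The integrand becomes 1, so

    ∭_E (1) dV = ∫_{0}^{π} ∫_{0}^{4} ∫_{0}^{5} (1) · r dz dr dθ.

Inner (z): 5r.
Middle (r from 0 to 4): 40.
Outer (θ): 40π.

Therefore the triple integral equals 40π.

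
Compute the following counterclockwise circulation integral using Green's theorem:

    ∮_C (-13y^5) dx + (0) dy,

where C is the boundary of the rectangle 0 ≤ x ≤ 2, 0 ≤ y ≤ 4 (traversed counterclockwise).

Green's theorem converts the closed line integral into a double integral over the enclosed region D:

    ∮_C P dx + Q dy = ∬_D (∂Q/∂x - ∂P/∂y) dA.

Here P = -13y^5, Q = 0, so

    ∂Q/∂x = 0,    ∂P/∂y = -65y^4,
    ∂Q/∂x - ∂P/∂y = 65y^4.

D is the region 0 ≤ x ≤ 2, 0 ≤ y ≤ 4. Evaluating the double integral:

    ∬_D (65y^4) dA = ∫_0^{2} ∫_0^{4} (65y^4) dy dx.

Inner (y from 0 to 4): 13312.
Outer (x from 0 to 2): 26624.

Therefore ∮_C P dx + Q dy = 26624.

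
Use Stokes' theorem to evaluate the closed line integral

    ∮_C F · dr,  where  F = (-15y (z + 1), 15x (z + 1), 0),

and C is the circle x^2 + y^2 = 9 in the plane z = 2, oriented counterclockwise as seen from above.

Let S be the flat disk x^2 + y^2 ≤ 9 in the plane z = 2, with upward unit normal n̂ = ẑ. By Stokes' theorem,

    ∮_C F · dr = ∬_S (∇ × F) · n̂ dS = ∬_D (curl F)_z dA,

where D is the disk x^2 + y^2 ≤ 9.

Compute the curl of F = (-15y (z + 1), 15x (z + 1), 0):
    (∇ × F)_x = ∂F_z/∂y - ∂F_y/∂z = -15x,
    (∇ × F)_y = ∂F_x/∂z - ∂F_z/∂x = -15y,
    (∇ × F)_z = ∂F_y/∂x - ∂F_x/∂y = 30z + 30.

On z = 2, (curl F)_z = 90.

Convert to polar (x = r cos θ, y = r sin θ, dA = r dr dθ); the integrand becomes 90, so

    ∬_D (curl F)_z dA = ∫_0^{2π} ∫_0^{3} (90) · r dr dθ.

Inner (r from 0 to 3): 405.
Outer (θ from 0 to 2π): 810π.

Therefore ∮_C F · dr = 810π.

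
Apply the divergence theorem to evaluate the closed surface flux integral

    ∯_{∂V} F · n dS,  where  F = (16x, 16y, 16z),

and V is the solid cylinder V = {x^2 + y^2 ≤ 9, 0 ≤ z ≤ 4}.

By the divergence theorem,

    ∯_{∂V} F · n dS = ∭_V (∇ · F) dV.

Compute the divergence:
    ∇ · F = ∂F_x/∂x + ∂F_y/∂y + ∂F_z/∂z = 16 + 16 + 16 = 48.

In cylindrical coordinates, x = r cos(θ), y = r sin(θ), z = z, dV = r dr dθ dz, with 0 ≤ r ≤ 3, 0 ≤ θ ≤ 2π, 0 ≤ z ≤ 4.

The integrand, after substitution and multiplying by the volume element, becomes (48) · r, so

    ∭_V (∇·F) dV = ∫_0^{2π} ∫_0^{3} ∫_0^{4} (48) · r dz dr dθ.

Inner (z from 0 to 4): 192r.
Middle (r from 0 to 3): 864.
Outer (θ from 0 to 2π): 1728π.

Therefore ∯_{∂V} F · n dS = 1728π.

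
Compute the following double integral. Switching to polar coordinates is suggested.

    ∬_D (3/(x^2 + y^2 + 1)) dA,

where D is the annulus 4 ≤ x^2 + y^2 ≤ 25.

The region D is 2 ≤ r ≤ 5, 0 ≤ θ ≤ 2π in polar coordinates, where x = r cos(θ), y = r sin(θ), and dA = r dr dθ.

Under the substitution, the integrand becomes 3/(r^2 + 1), so

    ∬_D (3/(x^2 + y^2 + 1)) dA = ∫_{0}^{2π} ∫_{2}^{5} (3/(r^2 + 1)) · r dr dθ.

Inner integral (in r): ∫_{2}^{5} (3/(r^2 + 1)) · r dr = log(26sqrt(130)/25).

Outer integral (in θ): ∫_{0}^{2π} (log(26sqrt(130)/25)) dθ = log((26sqrt(130)/25)^(2π)).

Therefore ∬_D (3/(x^2 + y^2 + 1)) dA = log((26sqrt(130)/25)^(2π)).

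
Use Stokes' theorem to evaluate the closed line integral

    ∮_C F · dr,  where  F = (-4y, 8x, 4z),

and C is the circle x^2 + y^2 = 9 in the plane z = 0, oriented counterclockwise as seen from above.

Let S be the flat disk x^2 + y^2 ≤ 9 in the plane z = 0, with upward unit normal n̂ = ẑ. By Stokes' theorem,

    ∮_C F · dr = ∬_S (∇ × F) · n̂ dS = ∬_D (curl F)_z dA,

where D is the disk x^2 + y^2 ≤ 9.

Compute the curl of F = (-4y, 8x, 4z):
    (∇ × F)_x = ∂F_z/∂y - ∂F_y/∂z = 0,
    (∇ × F)_y = ∂F_x/∂z - ∂F_z/∂x = 0,
    (∇ × F)_z = ∂F_y/∂x - ∂F_x/∂y = 12.

On z = 0, (curl F)_z = 12.

Convert to polar (x = r cos θ, y = r sin θ, dA = r dr dθ); the integrand becomes 12, so

    ∬_D (curl F)_z dA = ∫_0^{2π} ∫_0^{3} (12) · r dr dθ.

Inner (r from 0 to 3): 54.
Outer (θ from 0 to 2π): 108π.

Therefore ∮_C F · dr = 108π.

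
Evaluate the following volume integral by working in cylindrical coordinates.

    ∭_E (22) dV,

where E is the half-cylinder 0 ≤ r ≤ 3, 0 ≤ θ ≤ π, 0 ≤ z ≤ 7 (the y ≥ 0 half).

In cylindrical coordinates, x = r cos(θ), y = r sin(θ), z = z, and dV = r dr dθ dz.

The integrand becomes 22, so

    ∭_E (22) dV = ∫_{0}^{π} ∫_{0}^{3} ∫_{0}^{7} (22) · r dz dr dθ.

Inner (z): 154r.
Middle (r from 0 to 3): 693.
Outer (θ): 693π.

Therefore the triple integral equals 693π.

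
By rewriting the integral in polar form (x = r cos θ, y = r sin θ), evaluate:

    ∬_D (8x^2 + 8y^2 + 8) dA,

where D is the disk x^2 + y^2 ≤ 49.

The region D is 0 ≤ r ≤ 7, 0 ≤ θ ≤ 2π in polar coordinates, where x = r cos(θ), y = r sin(θ), and dA = r dr dθ.

Under the substitution, the integrand becomes 8r^2 + 8, so

    ∬_D (8x^2 + 8y^2 + 8) dA = ∫_{0}^{2π} ∫_{0}^{7} (8r^2 + 8) · r dr dθ.

Inner integral (in r): ∫_{0}^{7} (8r^2 + 8) · r dr = 4998.

Outer integral (in θ): ∫_{0}^{2π} (4998) dθ = 9996π.

Therefore ∬_D (8x^2 + 8y^2 + 8) dA = 9996π.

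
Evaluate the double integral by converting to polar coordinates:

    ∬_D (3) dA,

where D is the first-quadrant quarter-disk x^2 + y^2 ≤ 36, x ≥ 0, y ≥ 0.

The region D is 0 ≤ r ≤ 6, 0 ≤ θ ≤ π/2 in polar coordinates, where x = r cos(θ), y = r sin(θ), and dA = r dr dθ.

Under the substitution, the integrand becomes 3, so

    ∬_D (3) dA = ∫_{0}^{π/2} ∫_{0}^{6} (3) · r dr dθ.

Inner integral (in r): ∫_{0}^{6} (3) · r dr = 54.

Outer integral (in θ): ∫_{0}^{π/2} (54) dθ = 27π.

Therefore ∬_D (3) dA = 27π.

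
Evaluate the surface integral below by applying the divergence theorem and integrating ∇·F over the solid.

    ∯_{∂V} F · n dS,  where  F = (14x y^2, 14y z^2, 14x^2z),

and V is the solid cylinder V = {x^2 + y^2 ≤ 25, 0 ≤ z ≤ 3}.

By the divergence theorem,

    ∯_{∂V} F · n dS = ∭_V (∇ · F) dV.

Compute the divergence:
    ∇ · F = ∂F_x/∂x + ∂F_y/∂y + ∂F_z/∂z = 14y^2 + 14z^2 + 14x^2 = 14x^2 + 14y^2 + 14z^2.

In cylindrical coordinates, x = r cos(θ), y = r sin(θ), z = z, dV = r dr dθ dz, with 0 ≤ r ≤ 5, 0 ≤ θ ≤ 2π, 0 ≤ z ≤ 3.

The integrand, after substitution and multiplying by the volume element, becomes (14r^2 + 14z^2) · r, so

    ∭_V (∇·F) dV = ∫_0^{2π} ∫_0^{5} ∫_0^{3} (14r^2 + 14z^2) · r dz dr dθ.

Inner (z from 0 to 3): 42r (r^2 + 3).
Middle (r from 0 to 5): 16275/2.
Outer (θ from 0 to 2π): 16275π.

Therefore ∯_{∂V} F · n dS = 16275π.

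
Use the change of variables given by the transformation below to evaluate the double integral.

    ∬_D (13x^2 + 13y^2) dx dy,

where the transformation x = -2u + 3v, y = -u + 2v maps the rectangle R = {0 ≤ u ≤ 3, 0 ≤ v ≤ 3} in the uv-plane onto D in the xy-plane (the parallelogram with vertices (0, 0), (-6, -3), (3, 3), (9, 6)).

Compute the Jacobian determinant of (x, y) with respect to (u, v):

    ∂(x,y)/∂(u,v) = | -2  3 | = (-2)(2) - (3)(-1) = -1.
                   | -1  2 |

Its absolute value is |J| = 1 (the area scaling factor).

Substituting x = -2u + 3v, y = -u + 2v into the integrand,

    13x^2 + 13y^2 → 65u^2 - 208u v + 169v^2,

so the integral becomes

    ∬_R (65u^2 - 208u v + 169v^2) · |J| du dv = ∫_0^3 ∫_0^3 (65u^2 - 208u v + 169v^2) dv du.

Inner (v): 195u^2 - 936u + 1521.
Outer (u): 2106.

Therefore ∬_D (13x^2 + 13y^2) dx dy = 2106.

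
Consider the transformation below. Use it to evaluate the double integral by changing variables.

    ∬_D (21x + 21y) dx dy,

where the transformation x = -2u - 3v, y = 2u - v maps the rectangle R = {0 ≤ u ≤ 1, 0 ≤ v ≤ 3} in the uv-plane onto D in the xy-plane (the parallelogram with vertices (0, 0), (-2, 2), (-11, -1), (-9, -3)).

Compute the Jacobian determinant of (x, y) with respect to (u, v):

    ∂(x,y)/∂(u,v) = | -2  -3 | = (-2)(-1) - (-3)(2) = 8.
                   | 2  -1 |

Its absolute value is |J| = 8 (the area scaling factor).

Substituting x = -2u - 3v, y = 2u - v into the integrand,

    21x + 21y → -84v,

so the integral becomes

    ∬_R (-84v) · |J| du dv = ∫_0^1 ∫_0^3 (-672v) dv du.

Inner (v): -3024.
Outer (u): -3024.

Therefore ∬_D (21x + 21y) dx dy = -3024.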